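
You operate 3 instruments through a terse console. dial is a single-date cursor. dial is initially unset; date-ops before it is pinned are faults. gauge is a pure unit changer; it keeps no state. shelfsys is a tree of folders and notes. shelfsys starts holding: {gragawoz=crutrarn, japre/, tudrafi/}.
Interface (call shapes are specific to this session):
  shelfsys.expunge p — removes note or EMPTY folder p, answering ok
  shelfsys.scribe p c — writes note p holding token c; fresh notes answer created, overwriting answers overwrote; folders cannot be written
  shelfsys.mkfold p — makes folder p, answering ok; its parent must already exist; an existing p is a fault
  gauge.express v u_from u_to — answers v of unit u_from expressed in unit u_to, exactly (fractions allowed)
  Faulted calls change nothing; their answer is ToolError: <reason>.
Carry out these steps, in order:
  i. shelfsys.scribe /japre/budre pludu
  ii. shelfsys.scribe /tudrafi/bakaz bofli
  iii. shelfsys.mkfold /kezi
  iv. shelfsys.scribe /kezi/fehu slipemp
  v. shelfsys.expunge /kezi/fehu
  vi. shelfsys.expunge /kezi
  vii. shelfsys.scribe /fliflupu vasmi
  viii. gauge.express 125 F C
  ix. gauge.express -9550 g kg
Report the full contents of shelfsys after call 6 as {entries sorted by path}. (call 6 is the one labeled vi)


// 1. shelfsys.scribe(p=/japre/budre, c=pludu) == created
// 2. shelfsys.scribe(p=/tudrafi/bakaz, c=bofli) == created
// 3. shelfsys.mkfold(p=/kezi) == ok
// 4. shelfsys.scribe(p=/kezi/fehu, c=slipemp) == created
// 5. shelfsys.expunge(p=/kezi/fehu) == ok
// 6. shelfsys.expunge(p=/kezi) == ok
// 7. shelfsys.scribe(p=/fliflupu, c=vasmi) == created
// 8. gauge.express(v=125, u_from=F, u_to=C) == 155/3
// 9. gauge.express(v=-9550, u_from=g, u_to=kg) == -191/20

Answer: {gragawoz=crutrarn, japre/, japre/budre=pludu, tudrafi/, tudrafi/bakaz=bofli}


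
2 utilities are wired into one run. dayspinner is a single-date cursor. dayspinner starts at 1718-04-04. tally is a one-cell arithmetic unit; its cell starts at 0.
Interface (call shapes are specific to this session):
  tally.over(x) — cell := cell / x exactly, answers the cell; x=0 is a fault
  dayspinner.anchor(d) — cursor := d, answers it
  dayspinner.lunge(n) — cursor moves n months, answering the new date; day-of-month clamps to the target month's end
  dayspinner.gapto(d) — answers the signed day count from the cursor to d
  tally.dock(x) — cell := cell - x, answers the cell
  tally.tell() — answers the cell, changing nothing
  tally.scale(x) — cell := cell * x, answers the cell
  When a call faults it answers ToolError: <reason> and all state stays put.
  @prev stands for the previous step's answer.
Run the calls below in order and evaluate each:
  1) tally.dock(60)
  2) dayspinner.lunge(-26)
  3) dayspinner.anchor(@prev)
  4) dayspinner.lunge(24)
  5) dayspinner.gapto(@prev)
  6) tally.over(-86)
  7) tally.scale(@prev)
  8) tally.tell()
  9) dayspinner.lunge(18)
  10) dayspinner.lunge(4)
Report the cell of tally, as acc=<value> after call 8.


>> tally.dock(x='60')
<< -60
>> dayspinner.lunge(n='-26')
<< 1716-02-04
>> dayspinner.anchor(d='@prev')
<< 1716-02-04
>> dayspinner.lunge(n='24')
<< 1718-02-04
>> dayspinner.gapto(d='@prev')
<< 0
>> tally.over(x='-86')
<< 30/43
>> tally.scale(x='@prev')
<< 900/1849
>> tally.tell()
<< 900/1849
>> dayspinner.lunge(n='18')
<< 1719-08-04
>> dayspinner.lunge(n='4')
<< 1719-12-04

Answer: acc=900/1849


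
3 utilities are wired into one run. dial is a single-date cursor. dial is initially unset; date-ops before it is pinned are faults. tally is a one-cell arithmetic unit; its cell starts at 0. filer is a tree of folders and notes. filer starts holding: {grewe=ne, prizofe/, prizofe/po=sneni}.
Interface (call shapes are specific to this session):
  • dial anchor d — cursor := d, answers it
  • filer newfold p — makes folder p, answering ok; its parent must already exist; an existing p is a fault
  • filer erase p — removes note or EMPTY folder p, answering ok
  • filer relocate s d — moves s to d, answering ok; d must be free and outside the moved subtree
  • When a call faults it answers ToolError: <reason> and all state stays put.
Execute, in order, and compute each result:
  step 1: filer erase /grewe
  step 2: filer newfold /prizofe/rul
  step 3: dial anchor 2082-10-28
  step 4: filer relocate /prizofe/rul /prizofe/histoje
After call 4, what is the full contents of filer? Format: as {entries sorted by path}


I invoke filer erase(p→/grewe), yielding ok.
I call filer newfold(p→/prizofe/rul), and see ok.
Using dial anchor(d→2082-10-28), and observe 2082-10-28.
Calling filer relocate(s→/prizofe/rul, d→/prizofe/histoje), which returns ok.

Answer: {prizofe/, prizofe/histoje/, prizofe/po=sneni}


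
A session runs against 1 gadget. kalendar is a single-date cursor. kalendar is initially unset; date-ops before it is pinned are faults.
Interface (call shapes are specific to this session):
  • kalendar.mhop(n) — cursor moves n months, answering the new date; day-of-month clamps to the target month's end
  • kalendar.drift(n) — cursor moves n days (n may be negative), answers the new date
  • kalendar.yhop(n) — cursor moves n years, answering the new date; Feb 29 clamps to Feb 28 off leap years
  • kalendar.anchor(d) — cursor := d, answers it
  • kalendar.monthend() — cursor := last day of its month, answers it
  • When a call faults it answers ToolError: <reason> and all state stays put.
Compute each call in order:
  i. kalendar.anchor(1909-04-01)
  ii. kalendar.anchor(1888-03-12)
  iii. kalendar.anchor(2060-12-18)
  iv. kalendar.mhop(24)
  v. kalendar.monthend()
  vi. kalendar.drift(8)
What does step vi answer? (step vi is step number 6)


Answer: 2063-01-08

Derivation:
> kalendar.anchor d→1909-04-01
= 1909-04-01
> kalendar.anchor d→1888-03-12
= 1888-03-12
> kalendar.anchor d→2060-12-18
= 2060-12-18
> kalendar.mhop n→24
= 2062-12-18
> kalendar.monthend
= 2062-12-31
> kalendar.drift n→8
= 2063-01-08


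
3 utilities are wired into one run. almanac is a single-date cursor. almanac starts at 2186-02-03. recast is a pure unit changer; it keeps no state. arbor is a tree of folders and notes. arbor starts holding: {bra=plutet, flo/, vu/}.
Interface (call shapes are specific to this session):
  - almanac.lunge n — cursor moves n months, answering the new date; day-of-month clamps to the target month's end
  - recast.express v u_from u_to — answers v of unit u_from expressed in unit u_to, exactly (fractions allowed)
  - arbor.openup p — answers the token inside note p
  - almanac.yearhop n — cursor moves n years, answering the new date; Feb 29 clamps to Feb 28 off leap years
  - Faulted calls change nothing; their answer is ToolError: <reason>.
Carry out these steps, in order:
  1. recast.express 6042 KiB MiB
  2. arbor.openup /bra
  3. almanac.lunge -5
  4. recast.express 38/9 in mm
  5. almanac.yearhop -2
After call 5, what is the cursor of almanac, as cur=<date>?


Answer: cur=2183-09-03

Derivation:
% 1. recast.express(v=6042, u_from=KiB, u_to=MiB) -> 3021/512
% 2. arbor.openup(p=/bra) -> plutet
% 3. almanac.lunge(n=-5) -> 2185-09-03
% 4. recast.express(v=38/9, u_from=in, u_to=mm) -> 4826/45
% 5. almanac.yearhop(n=-2) -> 2183-09-03


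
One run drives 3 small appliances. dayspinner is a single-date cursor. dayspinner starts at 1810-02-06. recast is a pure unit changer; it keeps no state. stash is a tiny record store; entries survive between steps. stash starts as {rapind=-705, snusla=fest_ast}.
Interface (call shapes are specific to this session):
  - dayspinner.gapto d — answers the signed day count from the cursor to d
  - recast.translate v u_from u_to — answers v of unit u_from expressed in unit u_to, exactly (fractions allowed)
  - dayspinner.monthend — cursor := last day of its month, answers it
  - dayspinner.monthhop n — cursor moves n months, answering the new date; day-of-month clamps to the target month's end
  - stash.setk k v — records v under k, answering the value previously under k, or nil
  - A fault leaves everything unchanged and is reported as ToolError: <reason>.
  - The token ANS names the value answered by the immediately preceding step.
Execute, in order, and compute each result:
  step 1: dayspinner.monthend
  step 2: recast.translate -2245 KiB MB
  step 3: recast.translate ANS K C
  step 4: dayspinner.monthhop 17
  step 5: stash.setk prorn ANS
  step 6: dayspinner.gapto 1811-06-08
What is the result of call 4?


Answer: 1811-07-28

Derivation:
Do: monthend[]
See: 1810-02-28
Do: translate[-2245; KiB; MB]
See: -7184/3125
Do: translate[ANS; K; C]
See: -3443111/12500
Do: monthhop[17]
See: 1811-07-28
Do: setk[prorn; ANS]
See: nil
Do: gapto[1811-06-08]
See: -50


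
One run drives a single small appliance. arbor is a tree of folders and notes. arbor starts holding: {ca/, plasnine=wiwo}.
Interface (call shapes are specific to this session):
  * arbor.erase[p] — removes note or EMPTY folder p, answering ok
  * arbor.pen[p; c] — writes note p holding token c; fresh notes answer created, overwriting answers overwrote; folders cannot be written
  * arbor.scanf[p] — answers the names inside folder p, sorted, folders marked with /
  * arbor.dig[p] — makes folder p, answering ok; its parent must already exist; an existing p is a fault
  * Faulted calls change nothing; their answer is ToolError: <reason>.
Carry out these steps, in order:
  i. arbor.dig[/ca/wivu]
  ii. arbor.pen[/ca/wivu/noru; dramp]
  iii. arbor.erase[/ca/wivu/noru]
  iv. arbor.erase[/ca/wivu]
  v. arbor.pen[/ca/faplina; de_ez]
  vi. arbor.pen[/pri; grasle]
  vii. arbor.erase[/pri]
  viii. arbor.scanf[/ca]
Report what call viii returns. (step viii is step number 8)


[in] arbor.dig p→/ca/wivu
= ok
[in] arbor.pen p→/ca/wivu/noru c→dramp
= created
[in] arbor.erase p→/ca/wivu/noru
= ok
[in] arbor.erase p→/ca/wivu
= ok
[in] arbor.pen p→/ca/faplina c→de_ez
= created
[in] arbor.pen p→/pri c→grasle
= created
[in] arbor.erase p→/pri
= ok
[in] arbor.scanf p→/ca
= [faplina]

Answer: [faplina]


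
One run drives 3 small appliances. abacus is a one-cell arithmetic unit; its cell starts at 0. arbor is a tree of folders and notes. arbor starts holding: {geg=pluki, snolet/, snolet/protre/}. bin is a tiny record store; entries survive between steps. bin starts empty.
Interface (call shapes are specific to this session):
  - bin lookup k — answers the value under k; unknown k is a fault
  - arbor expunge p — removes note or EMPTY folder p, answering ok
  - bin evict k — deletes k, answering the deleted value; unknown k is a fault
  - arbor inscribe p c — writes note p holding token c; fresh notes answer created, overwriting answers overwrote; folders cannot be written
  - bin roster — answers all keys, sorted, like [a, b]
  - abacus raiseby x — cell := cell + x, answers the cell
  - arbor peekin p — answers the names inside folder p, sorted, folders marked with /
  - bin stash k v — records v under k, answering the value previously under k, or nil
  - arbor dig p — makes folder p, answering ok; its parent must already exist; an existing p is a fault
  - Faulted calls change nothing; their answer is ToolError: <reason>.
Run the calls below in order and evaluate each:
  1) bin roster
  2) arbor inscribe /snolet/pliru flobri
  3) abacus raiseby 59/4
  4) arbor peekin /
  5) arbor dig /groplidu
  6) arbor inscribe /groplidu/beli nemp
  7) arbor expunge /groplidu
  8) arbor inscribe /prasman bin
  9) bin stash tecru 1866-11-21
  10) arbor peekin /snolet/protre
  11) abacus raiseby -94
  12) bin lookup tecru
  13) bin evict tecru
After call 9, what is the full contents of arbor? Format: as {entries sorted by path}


>> bin roster()
<< []
>> arbor inscribe(p: /snolet/pliru, c: flobri)
<< created
>> abacus raiseby(x: 59/4)
<< 59/4
>> arbor peekin(p: /)
<< [geg, snolet/]
>> arbor dig(p: /groplidu)
<< ok
>> arbor inscribe(p: /groplidu/beli, c: nemp)
<< created
>> arbor expunge(p: /groplidu)
<< ToolError: not empty
>> arbor inscribe(p: /prasman, c: bin)
<< created
>> bin stash(k: tecru, v: 1866-11-21)
<< nil
>> arbor peekin(p: /snolet/protre)
<< []
>> abacus raiseby(x: -94)
<< -317/4
>> bin lookup(k: tecru)
<< 1866-11-21
>> bin evict(k: tecru)
<< 1866-11-21

Answer: {geg=pluki, groplidu/, groplidu/beli=nemp, prasman=bin, snolet/, snolet/pliru=flobri, snolet/protre/}


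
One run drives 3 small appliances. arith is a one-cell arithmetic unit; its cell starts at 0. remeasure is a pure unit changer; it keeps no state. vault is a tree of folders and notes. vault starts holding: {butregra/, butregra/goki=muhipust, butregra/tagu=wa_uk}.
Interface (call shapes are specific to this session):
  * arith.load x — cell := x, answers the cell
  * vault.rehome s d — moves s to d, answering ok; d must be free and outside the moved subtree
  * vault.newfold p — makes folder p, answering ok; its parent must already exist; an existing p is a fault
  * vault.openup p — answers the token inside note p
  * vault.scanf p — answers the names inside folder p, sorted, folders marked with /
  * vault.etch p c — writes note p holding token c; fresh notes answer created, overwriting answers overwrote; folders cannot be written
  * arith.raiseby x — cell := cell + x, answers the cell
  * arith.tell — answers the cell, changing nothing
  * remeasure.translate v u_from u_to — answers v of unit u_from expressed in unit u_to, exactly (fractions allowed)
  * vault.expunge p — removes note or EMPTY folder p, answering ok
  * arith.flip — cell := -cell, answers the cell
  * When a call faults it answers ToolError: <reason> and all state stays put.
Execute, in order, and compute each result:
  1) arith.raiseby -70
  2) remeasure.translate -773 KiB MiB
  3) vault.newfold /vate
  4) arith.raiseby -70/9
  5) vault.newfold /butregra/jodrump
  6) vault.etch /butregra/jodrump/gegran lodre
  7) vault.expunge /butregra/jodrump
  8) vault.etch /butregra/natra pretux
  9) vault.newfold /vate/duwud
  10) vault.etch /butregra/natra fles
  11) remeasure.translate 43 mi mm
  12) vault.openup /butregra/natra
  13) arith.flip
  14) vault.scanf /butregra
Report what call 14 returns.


Invoking raiseby on x→-70, — result: -70.
Calling translate on v→-773, u_from→KiB, u_to→MiB: -773/1024.
I use newfold on p→/vate, and see ok.
Calling raiseby on x→-70/9, and see -700/9.
I invoke newfold on p→/butregra/jodrump, and observe ok.
Next I call etch on p→/butregra/jodrump/gegran, c→lodre, which returns created.
Then expunge on p→/butregra/jodrump, yielding ToolError: not empty.
Invoking etch on p→/butregra/natra, c→pretux, yielding created.
I use newfold on p→/vate/duwud, which returns ok.
I try etch on p→/butregra/natra, c→fles, — result: overwrote.
I try translate on v→43, u_from→mi, u_to→mm, — result: 69201792.
I use openup on p→/butregra/natra, and see fles.
I run flip, giving 700/9.
Then scanf on p→/butregra, and observe [goki, jodrump/, natra, tagu].

Answer: [goki, jodrump/, natra, tagu]


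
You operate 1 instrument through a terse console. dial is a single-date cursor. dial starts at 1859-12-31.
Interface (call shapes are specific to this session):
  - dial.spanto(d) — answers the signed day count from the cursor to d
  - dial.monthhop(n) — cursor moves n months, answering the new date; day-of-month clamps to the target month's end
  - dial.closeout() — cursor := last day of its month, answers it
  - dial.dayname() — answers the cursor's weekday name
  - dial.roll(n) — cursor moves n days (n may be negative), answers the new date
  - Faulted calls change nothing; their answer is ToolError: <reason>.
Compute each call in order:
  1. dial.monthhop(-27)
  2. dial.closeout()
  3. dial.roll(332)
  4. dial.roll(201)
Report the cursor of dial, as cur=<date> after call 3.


·→ monthhop(n=-27)
·← 1857-09-30
·→ closeout()
·← 1857-09-30
·→ roll(n=332)
·← 1858-08-28
·→ roll(n=201)
·← 1859-03-17

Answer: cur=1858-08-28


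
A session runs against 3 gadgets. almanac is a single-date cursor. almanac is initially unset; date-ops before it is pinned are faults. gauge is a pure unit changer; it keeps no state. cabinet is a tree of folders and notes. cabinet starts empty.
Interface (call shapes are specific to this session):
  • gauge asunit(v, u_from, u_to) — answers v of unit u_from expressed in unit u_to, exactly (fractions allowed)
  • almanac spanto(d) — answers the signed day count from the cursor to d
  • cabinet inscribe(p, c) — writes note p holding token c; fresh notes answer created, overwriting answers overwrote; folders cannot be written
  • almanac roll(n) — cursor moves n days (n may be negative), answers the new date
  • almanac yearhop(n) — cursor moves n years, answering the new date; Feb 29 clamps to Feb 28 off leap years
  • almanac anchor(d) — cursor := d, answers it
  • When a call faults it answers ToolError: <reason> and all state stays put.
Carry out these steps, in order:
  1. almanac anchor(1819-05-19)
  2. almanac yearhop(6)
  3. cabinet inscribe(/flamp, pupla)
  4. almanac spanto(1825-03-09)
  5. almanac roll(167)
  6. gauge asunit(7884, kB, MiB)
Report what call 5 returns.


I run almanac anchor(1819-05-19), — result: 1819-05-19.
Now I run almanac yearhop(6), and see 1825-05-19.
I use cabinet inscribe(/flamp, pupla), which returns created.
Then almanac spanto(1825-03-09), and see -71.
Now I run almanac roll(167): 1825-11-02.
I use gauge asunit(7884, kB, MiB), — result: 246375/32768.

Answer: 1825-11-02


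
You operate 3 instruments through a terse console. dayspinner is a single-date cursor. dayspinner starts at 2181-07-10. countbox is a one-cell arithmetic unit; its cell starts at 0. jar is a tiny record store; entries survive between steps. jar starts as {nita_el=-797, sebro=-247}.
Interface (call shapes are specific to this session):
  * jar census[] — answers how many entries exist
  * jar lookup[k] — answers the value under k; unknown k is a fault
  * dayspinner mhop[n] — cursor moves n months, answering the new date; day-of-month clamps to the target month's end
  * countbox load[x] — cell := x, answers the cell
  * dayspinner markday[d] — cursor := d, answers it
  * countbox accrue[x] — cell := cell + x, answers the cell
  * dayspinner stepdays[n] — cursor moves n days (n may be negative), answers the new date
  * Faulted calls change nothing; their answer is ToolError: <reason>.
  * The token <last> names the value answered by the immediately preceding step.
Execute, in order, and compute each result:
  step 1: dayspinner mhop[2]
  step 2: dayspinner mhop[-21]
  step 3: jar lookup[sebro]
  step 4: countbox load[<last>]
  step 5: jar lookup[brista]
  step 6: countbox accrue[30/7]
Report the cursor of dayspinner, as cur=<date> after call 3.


Answer: cur=2179-12-10

Derivation:
$ dayspinner mhop n=2
= 2181-09-10
$ dayspinner mhop n=-21
= 2179-12-10
$ jar lookup k=sebro
= -247
$ countbox load x=<last>
= -247
$ jar lookup k=brista
= ToolError: no such key brista
$ countbox accrue x=30/7
= -1699/7


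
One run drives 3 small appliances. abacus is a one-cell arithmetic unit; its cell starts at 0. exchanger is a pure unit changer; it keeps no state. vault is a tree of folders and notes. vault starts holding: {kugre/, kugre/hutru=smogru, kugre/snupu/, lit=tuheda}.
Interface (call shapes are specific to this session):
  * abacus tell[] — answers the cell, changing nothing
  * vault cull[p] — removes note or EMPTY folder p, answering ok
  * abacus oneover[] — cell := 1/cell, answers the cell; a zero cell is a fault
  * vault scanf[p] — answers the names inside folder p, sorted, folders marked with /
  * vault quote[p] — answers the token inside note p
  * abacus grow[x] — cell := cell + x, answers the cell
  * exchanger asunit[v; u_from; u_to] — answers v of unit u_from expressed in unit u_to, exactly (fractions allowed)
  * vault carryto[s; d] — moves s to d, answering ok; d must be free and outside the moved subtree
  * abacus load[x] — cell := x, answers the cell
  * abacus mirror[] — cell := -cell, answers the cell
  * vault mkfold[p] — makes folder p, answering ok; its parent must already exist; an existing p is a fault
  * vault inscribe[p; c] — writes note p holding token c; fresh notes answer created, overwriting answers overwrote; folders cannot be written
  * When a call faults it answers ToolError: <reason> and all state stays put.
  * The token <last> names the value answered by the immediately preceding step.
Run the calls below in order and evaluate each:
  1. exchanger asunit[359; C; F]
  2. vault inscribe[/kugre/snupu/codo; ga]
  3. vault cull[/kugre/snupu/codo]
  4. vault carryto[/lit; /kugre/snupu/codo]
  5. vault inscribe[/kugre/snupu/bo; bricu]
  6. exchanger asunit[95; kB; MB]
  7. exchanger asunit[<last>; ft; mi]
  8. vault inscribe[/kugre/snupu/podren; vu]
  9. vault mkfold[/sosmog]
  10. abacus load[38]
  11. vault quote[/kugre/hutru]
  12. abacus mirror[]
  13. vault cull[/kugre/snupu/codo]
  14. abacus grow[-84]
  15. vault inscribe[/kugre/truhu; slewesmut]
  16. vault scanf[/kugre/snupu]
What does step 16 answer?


Answer: [bo, podren]

Derivation:
Do: exchanger asunit[v: 359; u_from: C; u_to: F]
See: 3391/5
Do: vault inscribe[p: /kugre/snupu/codo; c: ga]
See: created
Do: vault cull[p: /kugre/snupu/codo]
See: ok
Do: vault carryto[s: /lit; d: /kugre/snupu/codo]
See: ok
Do: vault inscribe[p: /kugre/snupu/bo; c: bricu]
See: created
Do: exchanger asunit[v: 95; u_from: kB; u_to: MB]
See: 19/200
Do: exchanger asunit[v: <last>; u_from: ft; u_to: mi]
See: 19/1056000
Do: vault inscribe[p: /kugre/snupu/podren; c: vu]
See: created
Do: vault mkfold[p: /sosmog]
See: ok
Do: abacus load[x: 38]
See: 38
Do: vault quote[p: /kugre/hutru]
See: smogru
Do: abacus mirror[]
See: -38
Do: vault cull[p: /kugre/snupu/codo]
See: ok
Do: abacus grow[x: -84]
See: -122
Do: vault inscribe[p: /kugre/truhu; c: slewesmut]
See: created
Do: vault scanf[p: /kugre/snupu]
See: [bo, podren]


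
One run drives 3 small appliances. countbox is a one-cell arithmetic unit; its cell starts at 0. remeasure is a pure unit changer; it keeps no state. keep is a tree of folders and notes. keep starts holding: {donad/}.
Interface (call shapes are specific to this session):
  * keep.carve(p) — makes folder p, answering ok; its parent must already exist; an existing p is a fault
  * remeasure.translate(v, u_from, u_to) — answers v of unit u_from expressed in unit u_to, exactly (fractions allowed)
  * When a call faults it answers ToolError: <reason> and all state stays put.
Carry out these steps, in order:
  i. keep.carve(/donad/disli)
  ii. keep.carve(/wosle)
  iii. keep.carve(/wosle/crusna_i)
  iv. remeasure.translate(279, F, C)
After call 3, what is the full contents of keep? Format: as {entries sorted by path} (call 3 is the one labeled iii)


Answer: {donad/, donad/disli/, wosle/, wosle/crusna_i/}

Derivation:
~$ keep.carve p→/donad/disli
[out] ok
~$ keep.carve p→/wosle
[out] ok
~$ keep.carve p→/wosle/crusna_i
[out] ok
~$ remeasure.translate v→279 u_from→F u_to→C
[out] 1235/9


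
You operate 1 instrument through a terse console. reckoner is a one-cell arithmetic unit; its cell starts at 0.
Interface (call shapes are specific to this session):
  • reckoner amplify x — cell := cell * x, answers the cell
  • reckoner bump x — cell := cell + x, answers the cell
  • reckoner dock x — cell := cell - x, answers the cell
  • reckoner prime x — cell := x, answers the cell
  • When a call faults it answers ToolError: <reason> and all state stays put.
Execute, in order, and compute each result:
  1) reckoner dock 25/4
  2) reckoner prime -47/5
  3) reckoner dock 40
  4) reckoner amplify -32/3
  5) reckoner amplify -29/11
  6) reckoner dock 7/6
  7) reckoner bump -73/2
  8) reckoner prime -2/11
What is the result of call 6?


Answer: -152939/110

Derivation:
→ reckoner dock(x=25/4)
← -25/4
→ reckoner prime(x=-47/5)
← -47/5
→ reckoner dock(x=40)
← -247/5
→ reckoner amplify(x=-32/3)
← 7904/15
→ reckoner amplify(x=-29/11)
← -229216/165
→ reckoner dock(x=7/6)
← -152939/110
→ reckoner bump(x=-73/2)
← -78477/55
→ reckoner prime(x=-2/11)
← -2/11


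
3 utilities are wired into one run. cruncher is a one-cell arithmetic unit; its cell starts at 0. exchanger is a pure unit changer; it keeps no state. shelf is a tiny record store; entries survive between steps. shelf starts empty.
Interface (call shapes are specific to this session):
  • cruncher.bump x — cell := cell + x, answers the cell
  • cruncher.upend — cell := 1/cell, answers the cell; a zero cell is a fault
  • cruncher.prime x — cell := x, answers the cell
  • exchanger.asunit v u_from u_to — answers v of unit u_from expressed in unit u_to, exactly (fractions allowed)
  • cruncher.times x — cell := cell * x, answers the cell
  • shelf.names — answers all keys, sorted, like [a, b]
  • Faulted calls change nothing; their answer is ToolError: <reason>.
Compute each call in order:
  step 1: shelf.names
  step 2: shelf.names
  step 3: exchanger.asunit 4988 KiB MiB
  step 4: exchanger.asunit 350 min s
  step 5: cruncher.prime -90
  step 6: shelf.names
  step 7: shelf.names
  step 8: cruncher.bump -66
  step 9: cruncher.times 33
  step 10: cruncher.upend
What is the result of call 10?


Answer: -1/5148

Derivation:
Do: names[]
See: []
Do: names[]
See: []
Do: asunit[v: 4988; u_from: KiB; u_to: MiB]
See: 1247/256
Do: asunit[v: 350; u_from: min; u_to: s]
See: 21000
Do: prime[x: -90]
See: -90
Do: names[]
See: []
Do: names[]
See: []
Do: bump[x: -66]
See: -156
Do: times[x: 33]
See: -5148
Do: upend[]
See: -1/5148


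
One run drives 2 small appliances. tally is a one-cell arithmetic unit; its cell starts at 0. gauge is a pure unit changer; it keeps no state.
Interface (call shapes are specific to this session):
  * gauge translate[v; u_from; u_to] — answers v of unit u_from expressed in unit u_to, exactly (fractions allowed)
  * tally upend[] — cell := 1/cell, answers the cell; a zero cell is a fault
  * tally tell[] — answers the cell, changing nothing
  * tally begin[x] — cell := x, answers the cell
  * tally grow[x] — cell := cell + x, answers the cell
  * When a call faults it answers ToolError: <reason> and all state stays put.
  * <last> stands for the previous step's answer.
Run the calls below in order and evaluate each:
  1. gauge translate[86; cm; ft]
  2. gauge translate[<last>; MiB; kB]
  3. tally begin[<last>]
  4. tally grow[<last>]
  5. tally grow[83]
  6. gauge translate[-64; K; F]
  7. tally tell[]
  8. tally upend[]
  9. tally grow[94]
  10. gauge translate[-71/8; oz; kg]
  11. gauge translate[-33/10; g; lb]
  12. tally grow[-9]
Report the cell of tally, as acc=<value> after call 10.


Answer: acc=1074450763/11430307

Derivation:
~$ gauge translate 86 cm ft
[out] 1075/381
~$ gauge translate <last> MiB kB
[out] 5636096/1905
~$ tally begin <last>
[out] 5636096/1905
~$ tally grow <last>
[out] 11272192/1905
~$ tally grow 83
[out] 11430307/1905
~$ gauge translate -64 K F
[out] -57487/100
~$ tally tell
[out] 11430307/1905
~$ tally upend
[out] 1905/11430307
~$ tally grow 94
[out] 1074450763/11430307
~$ gauge translate -71/8 oz kg
[out] -3220505827/12800000000
~$ gauge translate -33/10 g lb
[out] -30000/4123567
~$ tally grow -9
[out] 971578000/11430307


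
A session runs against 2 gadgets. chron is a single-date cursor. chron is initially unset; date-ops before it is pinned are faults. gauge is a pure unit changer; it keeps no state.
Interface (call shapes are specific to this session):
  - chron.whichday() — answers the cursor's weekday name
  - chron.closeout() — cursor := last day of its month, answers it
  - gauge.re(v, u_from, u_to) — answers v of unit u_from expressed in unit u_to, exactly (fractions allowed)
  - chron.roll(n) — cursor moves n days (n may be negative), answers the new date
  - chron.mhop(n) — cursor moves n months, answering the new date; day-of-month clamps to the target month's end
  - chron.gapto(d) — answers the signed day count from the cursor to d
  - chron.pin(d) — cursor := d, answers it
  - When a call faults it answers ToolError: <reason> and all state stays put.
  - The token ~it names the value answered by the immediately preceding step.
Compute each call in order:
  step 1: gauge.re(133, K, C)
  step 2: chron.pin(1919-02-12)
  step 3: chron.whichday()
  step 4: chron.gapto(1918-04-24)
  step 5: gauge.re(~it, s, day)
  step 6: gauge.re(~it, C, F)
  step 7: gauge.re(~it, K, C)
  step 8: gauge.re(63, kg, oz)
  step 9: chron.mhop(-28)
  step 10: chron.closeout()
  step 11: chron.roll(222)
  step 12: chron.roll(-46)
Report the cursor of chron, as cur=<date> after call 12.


Answer: cur=1917-04-25

Derivation:
I call gauge.re(v→133, u_from→K, u_to→C), giving -2803/20.
Next I call chron.pin(d→1919-02-12), and observe 1919-02-12.
Next I call chron.whichday(), which returns Wednesday.
Invoking chron.gapto(d→1918-04-24), and observe -294.
I use gauge.re(v→~it, u_from→s, u_to→day), giving -49/14400.
Then gauge.re(v→~it, u_from→C, u_to→F), yielding 255951/8000.
Then gauge.re(v→~it, u_from→K, u_to→C), giving -1929249/8000.
Now I run gauge.re(v→63, u_from→kg, u_to→oz), and see 14400000000/6479891.
I try chron.mhop(n→-28), which returns 1916-10-12.
Next I call chron.closeout, — result: 1916-10-31.
I run chron.roll(n→222), — result: 1917-06-10.
I call chron.roll(n→-46), → 1917-04-25.


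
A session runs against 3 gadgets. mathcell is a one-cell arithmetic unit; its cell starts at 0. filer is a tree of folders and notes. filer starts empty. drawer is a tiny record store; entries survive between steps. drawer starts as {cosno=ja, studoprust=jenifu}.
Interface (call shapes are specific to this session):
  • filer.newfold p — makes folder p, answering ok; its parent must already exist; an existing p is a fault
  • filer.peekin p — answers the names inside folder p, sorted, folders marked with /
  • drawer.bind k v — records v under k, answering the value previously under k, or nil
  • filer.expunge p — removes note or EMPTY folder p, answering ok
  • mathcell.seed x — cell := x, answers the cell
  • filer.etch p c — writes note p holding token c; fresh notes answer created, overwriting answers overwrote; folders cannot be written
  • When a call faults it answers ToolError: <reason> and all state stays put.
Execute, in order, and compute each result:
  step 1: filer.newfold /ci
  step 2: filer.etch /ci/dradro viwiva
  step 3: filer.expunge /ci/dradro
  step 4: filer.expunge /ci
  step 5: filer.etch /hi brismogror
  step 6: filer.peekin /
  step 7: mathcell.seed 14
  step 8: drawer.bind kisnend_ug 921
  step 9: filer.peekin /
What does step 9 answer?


Answer: [hi]

Derivation:
==> newfold(p: /ci)
<== ok
==> etch(p: /ci/dradro, c: viwiva)
<== created
==> expunge(p: /ci/dradro)
<== ok
==> expunge(p: /ci)
<== ok
==> etch(p: /hi, c: brismogror)
<== created
==> peekin(p: /)
<== [hi]
==> seed(x: 14)
<== 14
==> bind(k: kisnend_ug, v: 921)
<== nil
==> peekin(p: /)
<== [hi]


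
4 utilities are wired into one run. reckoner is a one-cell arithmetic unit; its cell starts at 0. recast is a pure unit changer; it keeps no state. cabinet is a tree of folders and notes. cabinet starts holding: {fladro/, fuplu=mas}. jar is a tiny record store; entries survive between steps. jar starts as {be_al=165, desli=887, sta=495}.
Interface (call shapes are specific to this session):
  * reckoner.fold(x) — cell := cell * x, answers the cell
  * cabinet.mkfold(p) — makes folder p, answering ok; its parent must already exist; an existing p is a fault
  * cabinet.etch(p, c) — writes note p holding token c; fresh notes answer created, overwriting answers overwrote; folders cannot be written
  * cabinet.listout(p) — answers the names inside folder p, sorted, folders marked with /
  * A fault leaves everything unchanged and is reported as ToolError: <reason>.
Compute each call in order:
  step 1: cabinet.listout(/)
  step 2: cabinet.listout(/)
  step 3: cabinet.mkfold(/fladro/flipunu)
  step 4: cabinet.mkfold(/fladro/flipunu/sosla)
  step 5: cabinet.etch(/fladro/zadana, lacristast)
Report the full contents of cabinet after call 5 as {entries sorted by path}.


Answer: {fladro/, fladro/flipunu/, fladro/flipunu/sosla/, fladro/zadana=lacristast, fuplu=mas}

Derivation:
→ cabinet.listout(p: /)
← [fladro/, fuplu]
→ cabinet.listout(p: /)
← [fladro/, fuplu]
→ cabinet.mkfold(p: /fladro/flipunu)
← ok
→ cabinet.mkfold(p: /fladro/flipunu/sosla)
← ok
→ cabinet.etch(p: /fladro/zadana, c: lacristast)
← created


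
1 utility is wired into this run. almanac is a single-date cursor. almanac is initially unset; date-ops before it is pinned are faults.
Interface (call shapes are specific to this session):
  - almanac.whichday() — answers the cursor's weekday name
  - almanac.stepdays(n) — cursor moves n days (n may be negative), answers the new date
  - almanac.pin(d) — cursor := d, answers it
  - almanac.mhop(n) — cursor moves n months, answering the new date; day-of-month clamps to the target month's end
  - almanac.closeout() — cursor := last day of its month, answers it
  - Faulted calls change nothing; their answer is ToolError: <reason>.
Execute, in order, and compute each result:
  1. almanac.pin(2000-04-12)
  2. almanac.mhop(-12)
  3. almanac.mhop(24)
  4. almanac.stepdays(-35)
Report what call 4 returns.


Answer: 2001-03-08

Derivation:
-> almanac.pin(d→2000-04-12)
<- 2000-04-12
-> almanac.mhop(n→-12)
<- 1999-04-12
-> almanac.mhop(n→24)
<- 2001-04-12
-> almanac.stepdays(n→-35)
<- 2001-03-08


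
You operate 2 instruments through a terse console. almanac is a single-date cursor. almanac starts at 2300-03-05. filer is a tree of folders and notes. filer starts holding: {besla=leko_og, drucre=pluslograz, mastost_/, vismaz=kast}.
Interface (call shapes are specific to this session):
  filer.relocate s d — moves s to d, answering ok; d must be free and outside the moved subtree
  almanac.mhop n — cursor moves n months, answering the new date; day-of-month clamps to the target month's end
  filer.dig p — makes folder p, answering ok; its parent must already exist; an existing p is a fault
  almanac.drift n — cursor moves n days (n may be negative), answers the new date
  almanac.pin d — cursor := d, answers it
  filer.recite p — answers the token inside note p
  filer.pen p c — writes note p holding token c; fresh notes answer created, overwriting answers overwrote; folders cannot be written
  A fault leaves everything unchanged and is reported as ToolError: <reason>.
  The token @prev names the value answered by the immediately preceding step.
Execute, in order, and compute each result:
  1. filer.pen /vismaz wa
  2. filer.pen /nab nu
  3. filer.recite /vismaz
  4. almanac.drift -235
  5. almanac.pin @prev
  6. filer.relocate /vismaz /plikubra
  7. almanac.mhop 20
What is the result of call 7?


→ filer.pen(p→/vismaz, c→wa)
← overwrote
→ filer.pen(p→/nab, c→nu)
← created
→ filer.recite(p→/vismaz)
← wa
→ almanac.drift(n→-235)
← 2299-07-13
→ almanac.pin(d→@prev)
← 2299-07-13
→ filer.relocate(s→/vismaz, d→/plikubra)
← ok
→ almanac.mhop(n→20)
← 2301-03-13

Answer: 2301-03-13


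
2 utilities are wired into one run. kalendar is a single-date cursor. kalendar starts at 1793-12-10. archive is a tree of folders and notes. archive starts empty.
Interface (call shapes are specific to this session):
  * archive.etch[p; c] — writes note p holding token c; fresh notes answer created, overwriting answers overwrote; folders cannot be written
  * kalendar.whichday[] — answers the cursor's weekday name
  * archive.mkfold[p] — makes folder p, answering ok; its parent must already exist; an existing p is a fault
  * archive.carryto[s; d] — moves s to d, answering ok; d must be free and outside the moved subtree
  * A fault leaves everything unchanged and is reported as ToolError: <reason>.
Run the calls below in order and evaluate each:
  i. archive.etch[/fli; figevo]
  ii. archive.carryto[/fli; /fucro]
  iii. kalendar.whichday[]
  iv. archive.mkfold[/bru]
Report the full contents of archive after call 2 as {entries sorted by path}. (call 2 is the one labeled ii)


Do: archive.etch[p='/fli'; c='figevo']
See: created
Do: archive.carryto[s='/fli'; d='/fucro']
See: ok
Do: kalendar.whichday[]
See: Tuesday
Do: archive.mkfold[p='/bru']
See: ok

Answer: {fucro=figevo}


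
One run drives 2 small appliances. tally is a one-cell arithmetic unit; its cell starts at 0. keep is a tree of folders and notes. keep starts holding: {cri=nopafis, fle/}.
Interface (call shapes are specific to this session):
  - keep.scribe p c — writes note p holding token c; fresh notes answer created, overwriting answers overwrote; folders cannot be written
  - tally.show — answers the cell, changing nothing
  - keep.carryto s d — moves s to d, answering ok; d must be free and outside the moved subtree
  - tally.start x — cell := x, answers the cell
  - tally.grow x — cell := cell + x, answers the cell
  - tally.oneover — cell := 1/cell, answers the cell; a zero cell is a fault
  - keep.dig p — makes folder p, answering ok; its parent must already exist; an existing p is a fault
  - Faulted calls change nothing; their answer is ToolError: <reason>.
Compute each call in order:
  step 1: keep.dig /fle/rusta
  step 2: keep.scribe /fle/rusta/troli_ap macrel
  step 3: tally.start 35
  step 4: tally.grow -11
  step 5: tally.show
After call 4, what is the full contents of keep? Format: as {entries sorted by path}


==> keep.dig(p=/fle/rusta)
<== ok
==> keep.scribe(p=/fle/rusta/troli_ap, c=macrel)
<== created
==> tally.start(x=35)
<== 35
==> tally.grow(x=-11)
<== 24
==> tally.show()
<== 24

Answer: {cri=nopafis, fle/, fle/rusta/, fle/rusta/troli_ap=macrel}


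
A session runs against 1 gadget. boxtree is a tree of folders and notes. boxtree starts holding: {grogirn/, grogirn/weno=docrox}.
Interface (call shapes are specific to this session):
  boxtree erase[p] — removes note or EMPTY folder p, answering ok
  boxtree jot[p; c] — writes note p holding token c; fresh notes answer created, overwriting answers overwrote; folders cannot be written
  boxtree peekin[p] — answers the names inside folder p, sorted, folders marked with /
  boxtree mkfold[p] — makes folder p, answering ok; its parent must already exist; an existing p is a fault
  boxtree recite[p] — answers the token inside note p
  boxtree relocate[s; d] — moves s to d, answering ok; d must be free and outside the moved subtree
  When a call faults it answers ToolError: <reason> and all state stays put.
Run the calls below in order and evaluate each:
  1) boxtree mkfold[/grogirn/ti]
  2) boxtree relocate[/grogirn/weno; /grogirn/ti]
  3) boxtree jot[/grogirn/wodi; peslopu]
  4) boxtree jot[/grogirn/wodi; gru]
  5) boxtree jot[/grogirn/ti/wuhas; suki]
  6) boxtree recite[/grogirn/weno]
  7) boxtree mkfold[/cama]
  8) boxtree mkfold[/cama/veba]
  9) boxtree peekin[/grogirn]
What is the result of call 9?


Answer: [ti/, weno, wodi]

Derivation:
! 1. boxtree mkfold(p→/grogirn/ti) => ok
! 2. boxtree relocate(s→/grogirn/weno, d→/grogirn/ti) => ToolError: exists
! 3. boxtree jot(p→/grogirn/wodi, c→peslopu) => created
! 4. boxtree jot(p→/grogirn/wodi, c→gru) => overwrote
! 5. boxtree jot(p→/grogirn/ti/wuhas, c→suki) => created
! 6. boxtree recite(p→/grogirn/weno) => docrox
! 7. boxtree mkfold(p→/cama) => ok
! 8. boxtree mkfold(p→/cama/veba) => ok
! 9. boxtree peekin(p→/grogirn) => [ti/, weno, wodi]


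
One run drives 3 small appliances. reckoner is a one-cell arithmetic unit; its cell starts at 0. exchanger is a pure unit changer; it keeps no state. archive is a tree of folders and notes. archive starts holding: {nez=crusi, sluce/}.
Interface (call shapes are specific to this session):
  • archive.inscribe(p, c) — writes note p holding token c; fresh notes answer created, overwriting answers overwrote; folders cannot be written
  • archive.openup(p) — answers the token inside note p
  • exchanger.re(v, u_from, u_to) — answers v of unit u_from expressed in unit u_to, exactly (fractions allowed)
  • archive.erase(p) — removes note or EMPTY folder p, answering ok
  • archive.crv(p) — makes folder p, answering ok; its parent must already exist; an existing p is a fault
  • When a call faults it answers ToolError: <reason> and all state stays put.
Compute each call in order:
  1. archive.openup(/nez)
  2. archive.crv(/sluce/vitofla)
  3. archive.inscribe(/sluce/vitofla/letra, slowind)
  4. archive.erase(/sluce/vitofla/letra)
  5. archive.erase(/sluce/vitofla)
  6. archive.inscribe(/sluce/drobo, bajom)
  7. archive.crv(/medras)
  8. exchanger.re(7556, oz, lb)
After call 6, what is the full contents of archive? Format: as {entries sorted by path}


Answer: {nez=crusi, sluce/, sluce/drobo=bajom}

Derivation:
Do: openup[p: /nez]
See: crusi
Do: crv[p: /sluce/vitofla]
See: ok
Do: inscribe[p: /sluce/vitofla/letra; c: slowind]
See: created
Do: erase[p: /sluce/vitofla/letra]
See: ok
Do: erase[p: /sluce/vitofla]
See: ok
Do: inscribe[p: /sluce/drobo; c: bajom]
See: created
Do: crv[p: /medras]
See: ok
Do: re[v: 7556; u_from: oz; u_to: lb]
See: 1889/4
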